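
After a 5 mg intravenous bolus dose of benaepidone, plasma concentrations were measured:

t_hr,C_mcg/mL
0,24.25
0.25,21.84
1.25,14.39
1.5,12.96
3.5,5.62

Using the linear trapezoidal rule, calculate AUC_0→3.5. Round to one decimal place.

AUC = 45.9 mcg/mL·hr

Trapezoidal AUC_0→3.5:
  [0→0.25]: (24.25+21.84)/2 × 0.25 = 5.76125
  [0.25→1.25]: (21.84+14.39)/2 × 1 = 18.115
  [1.25→1.5]: (14.39+12.96)/2 × 0.25 = 3.41875
  [1.5→3.5]: (12.96+5.62)/2 × 2 = 18.58
  Sum = 45.875 mcg/mL·hr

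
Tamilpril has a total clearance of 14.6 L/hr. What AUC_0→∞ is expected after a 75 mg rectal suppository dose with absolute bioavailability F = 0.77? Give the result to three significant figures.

AUC_0→∞ = F × Dose / CL
        = 0.77 × 75 / 14.6 = 3.95548 mg/L·hr

AUC = 3.96 mg/L·hr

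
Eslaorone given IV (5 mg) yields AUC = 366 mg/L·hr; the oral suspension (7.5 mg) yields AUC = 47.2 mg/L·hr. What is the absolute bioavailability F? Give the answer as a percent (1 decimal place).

F = (AUC_ev / D_ev) / (AUC_iv / D_iv)
  = (47.2/7.5) / (366/5)
  = 6.29333 / 73.2 = 0.0860
  = 8.60%

F = 8.6%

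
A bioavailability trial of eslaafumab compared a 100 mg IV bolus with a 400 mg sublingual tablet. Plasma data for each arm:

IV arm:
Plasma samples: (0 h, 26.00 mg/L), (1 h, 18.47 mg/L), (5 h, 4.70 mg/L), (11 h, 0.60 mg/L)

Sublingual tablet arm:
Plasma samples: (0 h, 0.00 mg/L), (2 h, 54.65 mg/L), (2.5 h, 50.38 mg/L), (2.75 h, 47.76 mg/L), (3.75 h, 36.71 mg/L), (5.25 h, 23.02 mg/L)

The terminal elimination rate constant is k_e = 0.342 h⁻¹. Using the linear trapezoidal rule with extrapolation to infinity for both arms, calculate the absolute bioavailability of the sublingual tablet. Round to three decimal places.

F = 0.718

Trapezoidal AUC_0→11 (IV):
  [0→1]: (26.00+18.47)/2 × 1 = 22.235
  [1→5]: (18.47+4.70)/2 × 4 = 46.34
  [5→11]: (4.70+0.60)/2 × 6 = 15.9
  Sum = 84.475 mg/L·h
IV tail: 0.60/0.342 = 1.754; AUC_iv,0→∞ = 84.475 + 1.754 = 86.229 mg/L·h
Trapezoidal AUC_0→5.25 (sublingual tablet):
  [0→2]: (0.00+54.65)/2 × 2 = 54.65
  [2→2.5]: (54.65+50.38)/2 × 0.5 = 26.2575
  [2.5→2.75]: (50.38+47.76)/2 × 0.25 = 12.2675
  [2.75→3.75]: (47.76+36.71)/2 × 1 = 42.235
  [3.75→5.25]: (36.71+23.02)/2 × 1.5 = 44.7975
  Sum = 180.2075 mg/L·h
sublingual tablet tail: 23.02/0.342 = 67.310; AUC_ev,0→∞ = 180.2075 + 67.310 = 247.5175 mg/L·h
F = (AUC_ev/D_ev)/(AUC_iv/D_iv) = (247.5175/400)/(86.229/100) = 0.61879375/0.86229 = 0.7176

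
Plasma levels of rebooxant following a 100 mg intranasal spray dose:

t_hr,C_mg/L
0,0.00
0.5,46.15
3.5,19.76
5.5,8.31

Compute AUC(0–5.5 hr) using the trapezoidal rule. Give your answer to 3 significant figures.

AUC = 138 mg/L·hr

Trapezoidal AUC_0→5.5:
  [0→0.5]: (0.00+46.15)/2 × 0.5 = 11.5375
  [0.5→3.5]: (46.15+19.76)/2 × 3 = 98.865
  [3.5→5.5]: (19.76+8.31)/2 × 2 = 28.07
  Sum = 138.4725 mg/L·hr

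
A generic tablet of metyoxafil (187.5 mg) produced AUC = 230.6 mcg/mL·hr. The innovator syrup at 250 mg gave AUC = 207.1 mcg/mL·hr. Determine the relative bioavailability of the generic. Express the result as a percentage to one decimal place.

F_rel = 148.5%

F_rel = (AUC_test/D_test) / (AUC_ref/D_ref)
      = (230.6/187.5) / (207.1/250)
      = 1.22987 / 0.8284 = 1.4846 = 148.46%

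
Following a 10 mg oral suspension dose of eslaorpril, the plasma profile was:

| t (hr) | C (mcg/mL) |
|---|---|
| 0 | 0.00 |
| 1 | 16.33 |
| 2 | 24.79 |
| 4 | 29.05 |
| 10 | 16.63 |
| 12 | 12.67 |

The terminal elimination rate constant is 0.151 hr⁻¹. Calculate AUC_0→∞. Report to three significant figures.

Trapezoidal AUC_0→12:
  [0→1]: (0.00+16.33)/2 × 1 = 8.165
  [1→2]: (16.33+24.79)/2 × 1 = 20.56
  [2→4]: (24.79+29.05)/2 × 2 = 53.84
  [4→10]: (29.05+16.63)/2 × 6 = 137.04
  [10→12]: (16.63+12.67)/2 × 2 = 29.3
  Sum = 248.905 mcg/mL·hr
Extrapolated tail: C_last / k_e = 12.67 / 0.151 = 83.907
AUC_0→∞ = 248.905 + 83.907 = 332.812 mcg/mL·hr

AUC = 333 mcg/mL·hr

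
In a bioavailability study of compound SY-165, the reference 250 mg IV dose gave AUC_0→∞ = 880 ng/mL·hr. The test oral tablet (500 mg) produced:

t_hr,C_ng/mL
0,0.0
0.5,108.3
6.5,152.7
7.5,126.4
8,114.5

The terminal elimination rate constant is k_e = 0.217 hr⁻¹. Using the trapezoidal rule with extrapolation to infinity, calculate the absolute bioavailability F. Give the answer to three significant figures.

Trapezoidal AUC_0→8 (oral tablet):
  [0→0.5]: (0.0+108.3)/2 × 0.5 = 27.075
  [0.5→6.5]: (108.3+152.7)/2 × 6 = 783.0
  [6.5→7.5]: (152.7+126.4)/2 × 1 = 139.55
  [7.5→8]: (126.4+114.5)/2 × 0.5 = 60.225
  Sum = 1009.85 ng/mL·hr
Tail: C_last/k_e = 114.5/0.217 = 527.650
AUC_0→∞ (oral tablet) = 1009.85 + 527.650 = 1537.5 ng/mL·hr
F = (AUC_ev/D_ev)/(AUC_iv/D_iv) = (1537.5/500)/(880/250) = 3.075/3.52 = 0.8736

F = 0.874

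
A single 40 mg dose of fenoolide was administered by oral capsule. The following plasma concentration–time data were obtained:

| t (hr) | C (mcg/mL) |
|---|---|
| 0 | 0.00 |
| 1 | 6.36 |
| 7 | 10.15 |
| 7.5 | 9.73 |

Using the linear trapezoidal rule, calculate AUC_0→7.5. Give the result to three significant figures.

AUC = 57.7 mcg/mL·hr

Trapezoidal AUC_0→7.5:
  [0→1]: (0.00+6.36)/2 × 1 = 3.18
  [1→7]: (6.36+10.15)/2 × 6 = 49.53
  [7→7.5]: (10.15+9.73)/2 × 0.5 = 4.97
  Sum = 57.68 mcg/mL·hr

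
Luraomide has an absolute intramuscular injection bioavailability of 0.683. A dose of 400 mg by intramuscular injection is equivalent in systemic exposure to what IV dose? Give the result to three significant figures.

D_iv = 273 mg

Systemic exposure from an extravascular dose = F × D_ev, so the equivalent IV dose is F × D_ev.
D_iv = F × D_ev = 0.683 × 400 = 273.2 mg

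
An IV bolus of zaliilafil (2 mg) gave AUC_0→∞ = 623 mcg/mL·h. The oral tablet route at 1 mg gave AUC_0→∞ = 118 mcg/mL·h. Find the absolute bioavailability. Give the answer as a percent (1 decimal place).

F = (AUC_ev / D_ev) / (AUC_iv / D_iv)
  = (118/1) / (623/2)
  = 118 / 311.5 = 0.3788
  = 37.88%

F = 37.9%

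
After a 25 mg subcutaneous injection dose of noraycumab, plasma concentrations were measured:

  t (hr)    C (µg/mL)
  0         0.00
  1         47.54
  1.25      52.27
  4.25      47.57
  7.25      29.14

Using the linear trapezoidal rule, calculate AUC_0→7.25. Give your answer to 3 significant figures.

AUC = 301 µg/mL·hr

Trapezoidal AUC_0→7.25:
  [0→1]: (0.00+47.54)/2 × 1 = 23.77
  [1→1.25]: (47.54+52.27)/2 × 0.25 = 12.47625
  [1.25→4.25]: (52.27+47.57)/2 × 3 = 149.76
  [4.25→7.25]: (47.57+29.14)/2 × 3 = 115.065
  Sum = 301.07125 µg/mL·hr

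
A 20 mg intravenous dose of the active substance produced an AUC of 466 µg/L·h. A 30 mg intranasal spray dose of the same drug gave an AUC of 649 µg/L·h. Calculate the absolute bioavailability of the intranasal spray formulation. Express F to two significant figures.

F = (AUC_ev / D_ev) / (AUC_iv / D_iv)
  = (649/30) / (466/20)
  = 21.6333 / 23.3 = 0.9285

F = 0.93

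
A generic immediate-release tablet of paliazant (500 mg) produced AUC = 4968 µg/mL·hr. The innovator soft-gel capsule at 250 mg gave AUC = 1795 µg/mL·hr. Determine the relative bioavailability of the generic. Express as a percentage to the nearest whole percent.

F_rel = (AUC_test/D_test) / (AUC_ref/D_ref)
      = (4968/500) / (1795/250)
      = 9.936 / 7.18 = 1.3838 = 138.38%

F_rel = 138%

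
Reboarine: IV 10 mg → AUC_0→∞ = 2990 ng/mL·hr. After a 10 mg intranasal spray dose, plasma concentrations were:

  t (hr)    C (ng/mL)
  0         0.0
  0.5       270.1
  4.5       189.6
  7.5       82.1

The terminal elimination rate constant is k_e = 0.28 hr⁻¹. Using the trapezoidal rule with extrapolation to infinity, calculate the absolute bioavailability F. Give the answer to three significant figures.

Trapezoidal AUC_0→7.5 (intranasal spray):
  [0→0.5]: (0.0+270.1)/2 × 0.5 = 67.525
  [0.5→4.5]: (270.1+189.6)/2 × 4 = 919.4
  [4.5→7.5]: (189.6+82.1)/2 × 3 = 407.55
  Sum = 1394.475 ng/mL·hr
Tail: C_last/k_e = 82.1/0.28 = 293.214
AUC_0→∞ (intranasal spray) = 1394.475 + 293.214 = 1687.689 ng/mL·hr
F = (AUC_ev/D_ev)/(AUC_iv/D_iv) = (1687.689/10)/(2990/10) = 168.7689/299 = 0.5644

F = 0.564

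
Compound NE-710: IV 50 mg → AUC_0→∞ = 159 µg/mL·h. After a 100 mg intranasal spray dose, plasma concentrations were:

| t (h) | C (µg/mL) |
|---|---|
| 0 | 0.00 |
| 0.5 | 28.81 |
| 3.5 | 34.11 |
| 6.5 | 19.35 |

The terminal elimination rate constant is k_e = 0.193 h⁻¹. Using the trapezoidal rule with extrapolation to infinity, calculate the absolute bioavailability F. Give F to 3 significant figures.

F = 0.887

Trapezoidal AUC_0→6.5 (intranasal spray):
  [0→0.5]: (0.00+28.81)/2 × 0.5 = 7.2025
  [0.5→3.5]: (28.81+34.11)/2 × 3 = 94.38
  [3.5→6.5]: (34.11+19.35)/2 × 3 = 80.19
  Sum = 181.7725 µg/mL·h
Tail: C_last/k_e = 19.35/0.193 = 100.259
AUC_0→∞ (intranasal spray) = 181.7725 + 100.259 = 282.0315 µg/mL·h
F = (AUC_ev/D_ev)/(AUC_iv/D_iv) = (282.0315/100)/(159/50) = 2.820315/3.18 = 0.8869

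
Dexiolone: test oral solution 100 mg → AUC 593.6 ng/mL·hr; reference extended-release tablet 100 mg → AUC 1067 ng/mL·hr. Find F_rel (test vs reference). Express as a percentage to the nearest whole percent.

F_rel = 56%

F_rel = (AUC_test/D_test) / (AUC_ref/D_ref)
      = (593.6/100) / (1067/100)
      = 5.936 / 10.67 = 0.5563 = 55.63%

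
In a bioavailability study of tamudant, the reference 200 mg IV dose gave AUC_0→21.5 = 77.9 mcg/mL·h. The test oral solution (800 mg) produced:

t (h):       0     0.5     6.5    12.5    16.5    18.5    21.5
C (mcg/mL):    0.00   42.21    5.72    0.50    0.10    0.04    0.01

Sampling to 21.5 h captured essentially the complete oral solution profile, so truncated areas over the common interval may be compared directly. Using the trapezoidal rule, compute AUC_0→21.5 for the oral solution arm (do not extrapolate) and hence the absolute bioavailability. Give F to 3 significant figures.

F = 0.560

Trapezoidal AUC_0→21.5 (oral solution):
  [0→0.5]: (0.00+42.21)/2 × 0.5 = 10.5525
  [0.5→6.5]: (42.21+5.72)/2 × 6 = 143.79
  [6.5→12.5]: (5.72+0.50)/2 × 6 = 18.66
  [12.5→16.5]: (0.50+0.10)/2 × 4 = 1.2
  [16.5→18.5]: (0.10+0.04)/2 × 2 = 0.14
  [18.5→21.5]: (0.04+0.01)/2 × 3 = 0.075
  Sum = 174.4175 mcg/mL·h
F = (AUC_ev/D_ev)/(AUC_iv/D_iv) = (174.4175/800)/(77.9/200) = 0.218022/0.3895 = 0.5597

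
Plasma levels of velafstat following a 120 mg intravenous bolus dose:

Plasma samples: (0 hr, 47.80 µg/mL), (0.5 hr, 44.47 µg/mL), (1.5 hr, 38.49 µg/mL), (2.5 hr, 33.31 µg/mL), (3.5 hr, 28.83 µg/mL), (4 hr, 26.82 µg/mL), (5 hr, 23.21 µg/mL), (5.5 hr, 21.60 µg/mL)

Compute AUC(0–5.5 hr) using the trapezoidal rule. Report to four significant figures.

AUC = 181.6 µg/mL·hr

Trapezoidal AUC_0→5.5:
  [0→0.5]: (47.80+44.47)/2 × 0.5 = 23.0675
  [0.5→1.5]: (44.47+38.49)/2 × 1 = 41.48
  [1.5→2.5]: (38.49+33.31)/2 × 1 = 35.9
  [2.5→3.5]: (33.31+28.83)/2 × 1 = 31.07
  [3.5→4]: (28.83+26.82)/2 × 0.5 = 13.9125
  [4→5]: (26.82+23.21)/2 × 1 = 25.015
  [5→5.5]: (23.21+21.60)/2 × 0.5 = 11.2025
  Sum = 181.6475 µg/mL·hr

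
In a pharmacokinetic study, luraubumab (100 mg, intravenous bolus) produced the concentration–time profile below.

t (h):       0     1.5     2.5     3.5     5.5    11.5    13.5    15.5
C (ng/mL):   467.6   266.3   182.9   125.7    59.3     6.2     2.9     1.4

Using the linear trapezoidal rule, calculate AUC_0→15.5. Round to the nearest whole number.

Trapezoidal AUC_0→15.5:
  [0→1.5]: (467.6+266.3)/2 × 1.5 = 550.425
  [1.5→2.5]: (266.3+182.9)/2 × 1 = 224.6
  [2.5→3.5]: (182.9+125.7)/2 × 1 = 154.3
  [3.5→5.5]: (125.7+59.3)/2 × 2 = 185.0
  [5.5→11.5]: (59.3+6.2)/2 × 6 = 196.5
  [11.5→13.5]: (6.2+2.9)/2 × 2 = 9.1
  [13.5→15.5]: (2.9+1.4)/2 × 2 = 4.3
  Sum = 1324.225 ng/mL·h

AUC = 1324 ng/mL·h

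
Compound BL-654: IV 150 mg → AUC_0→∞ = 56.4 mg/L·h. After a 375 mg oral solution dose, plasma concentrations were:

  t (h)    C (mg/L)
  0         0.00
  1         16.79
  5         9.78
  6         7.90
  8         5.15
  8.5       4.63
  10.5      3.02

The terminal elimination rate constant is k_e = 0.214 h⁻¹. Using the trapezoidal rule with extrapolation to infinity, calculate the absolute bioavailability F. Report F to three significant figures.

Trapezoidal AUC_0→10.5 (oral solution):
  [0→1]: (0.00+16.79)/2 × 1 = 8.395
  [1→5]: (16.79+9.78)/2 × 4 = 53.14
  [5→6]: (9.78+7.90)/2 × 1 = 8.84
  [6→8]: (7.90+5.15)/2 × 2 = 13.05
  [8→8.5]: (5.15+4.63)/2 × 0.5 = 2.445
  [8.5→10.5]: (4.63+3.02)/2 × 2 = 7.65
  Sum = 93.52 mg/L·h
Tail: C_last/k_e = 3.02/0.214 = 14.112
AUC_0→∞ (oral solution) = 93.52 + 14.112 = 107.632 mg/L·h
F = (AUC_ev/D_ev)/(AUC_iv/D_iv) = (107.632/375)/(56.4/150) = 0.287019/0.376 = 0.7633

F = 0.763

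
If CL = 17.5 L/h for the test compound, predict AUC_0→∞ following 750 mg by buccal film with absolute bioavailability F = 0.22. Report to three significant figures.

AUC = 9.43 mg/L·h

AUC_0→∞ = F × Dose / CL
        = 0.22 × 750 / 17.5 = 9.42857 mg/L·h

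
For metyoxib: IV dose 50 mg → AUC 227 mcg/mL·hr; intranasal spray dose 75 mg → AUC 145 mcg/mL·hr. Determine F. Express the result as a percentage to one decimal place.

F = (AUC_ev / D_ev) / (AUC_iv / D_iv)
  = (145/75) / (227/50)
  = 1.93333 / 4.54 = 0.4258
  = 42.58%

F = 42.6%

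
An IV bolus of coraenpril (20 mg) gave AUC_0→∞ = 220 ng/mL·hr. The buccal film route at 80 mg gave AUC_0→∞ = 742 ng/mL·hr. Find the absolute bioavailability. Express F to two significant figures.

F = (AUC_ev / D_ev) / (AUC_iv / D_iv)
  = (742/80) / (220/20)
  = 9.275 / 11 = 0.8432

F = 0.84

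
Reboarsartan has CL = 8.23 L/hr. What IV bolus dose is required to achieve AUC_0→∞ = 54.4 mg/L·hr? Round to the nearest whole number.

Dose = 448 mg

Dose_iv = CL × AUC_0→∞
     = 8.23 × 54.4 = 447.712 mg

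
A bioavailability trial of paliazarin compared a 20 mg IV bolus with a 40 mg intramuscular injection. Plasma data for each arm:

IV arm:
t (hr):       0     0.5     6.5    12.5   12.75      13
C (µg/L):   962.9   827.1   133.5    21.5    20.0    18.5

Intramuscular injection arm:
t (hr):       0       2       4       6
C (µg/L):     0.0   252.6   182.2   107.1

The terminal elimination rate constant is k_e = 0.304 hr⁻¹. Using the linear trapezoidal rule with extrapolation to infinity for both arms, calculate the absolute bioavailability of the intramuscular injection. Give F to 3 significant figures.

Trapezoidal AUC_0→13 (IV):
  [0→0.5]: (962.9+827.1)/2 × 0.5 = 447.5
  [0.5→6.5]: (827.1+133.5)/2 × 6 = 2881.8
  [6.5→12.5]: (133.5+21.5)/2 × 6 = 465.0
  [12.5→12.75]: (21.5+20.0)/2 × 0.25 = 5.1875
  [12.75→13]: (20.0+18.5)/2 × 0.25 = 4.8125
  Sum = 3804.3 µg/L·hr
IV tail: 18.5/0.304 = 60.855; AUC_iv,0→∞ = 3804.3 + 60.855 = 3865.155 µg/L·hr
Trapezoidal AUC_0→6 (intramuscular injection):
  [0→2]: (0.0+252.6)/2 × 2 = 252.6
  [2→4]: (252.6+182.2)/2 × 2 = 434.8
  [4→6]: (182.2+107.1)/2 × 2 = 289.3
  Sum = 976.7 µg/L·hr
intramuscular injection tail: 107.1/0.304 = 352.303; AUC_ev,0→∞ = 976.7 + 352.303 = 1329.003 µg/L·hr
F = (AUC_ev/D_ev)/(AUC_iv/D_iv) = (1329.003/40)/(3865.155/20) = 33.225075/193.25775 = 0.1719

F = 0.172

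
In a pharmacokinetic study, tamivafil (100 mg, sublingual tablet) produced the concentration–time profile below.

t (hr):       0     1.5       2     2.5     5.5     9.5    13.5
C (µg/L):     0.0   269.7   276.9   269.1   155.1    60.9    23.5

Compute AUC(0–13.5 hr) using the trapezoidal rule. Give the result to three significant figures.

AUC = 1710 µg/L·hr

Trapezoidal AUC_0→13.5:
  [0→1.5]: (0.0+269.7)/2 × 1.5 = 202.275
  [1.5→2]: (269.7+276.9)/2 × 0.5 = 136.65
  [2→2.5]: (276.9+269.1)/2 × 0.5 = 136.5
  [2.5→5.5]: (269.1+155.1)/2 × 3 = 636.3
  [5.5→9.5]: (155.1+60.9)/2 × 4 = 432.0
  [9.5→13.5]: (60.9+23.5)/2 × 4 = 168.8
  Sum = 1712.525 µg/L·hr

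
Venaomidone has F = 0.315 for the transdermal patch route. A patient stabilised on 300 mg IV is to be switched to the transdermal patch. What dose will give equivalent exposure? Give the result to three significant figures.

For equal systemic exposure: F × D_ev = D_iv
D_ev = D_iv / F = 300 / 0.315 = 952.381 mg

D_transdermal = 952 mg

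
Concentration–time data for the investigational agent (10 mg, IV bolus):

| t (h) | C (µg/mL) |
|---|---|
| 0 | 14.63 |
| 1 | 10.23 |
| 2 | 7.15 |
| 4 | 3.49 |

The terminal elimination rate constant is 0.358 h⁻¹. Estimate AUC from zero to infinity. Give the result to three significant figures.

Trapezoidal AUC_0→4:
  [0→1]: (14.63+10.23)/2 × 1 = 12.43
  [1→2]: (10.23+7.15)/2 × 1 = 8.69
  [2→4]: (7.15+3.49)/2 × 2 = 10.64
  Sum = 31.76 µg/mL·h
Extrapolated tail: C_last / k_e = 3.49 / 0.358 = 9.749
AUC_0→∞ = 31.76 + 9.749 = 41.509 µg/mL·h

AUC = 41.5 µg/mL·h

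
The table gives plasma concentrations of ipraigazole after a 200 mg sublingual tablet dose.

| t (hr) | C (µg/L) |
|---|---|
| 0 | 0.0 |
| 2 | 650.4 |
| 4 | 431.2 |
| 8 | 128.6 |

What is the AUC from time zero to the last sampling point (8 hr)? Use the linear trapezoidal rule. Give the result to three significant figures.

AUC = 2850 µg/L·hr

Trapezoidal AUC_0→8:
  [0→2]: (0.0+650.4)/2 × 2 = 650.4
  [2→4]: (650.4+431.2)/2 × 2 = 1081.6
  [4→8]: (431.2+128.6)/2 × 4 = 1119.6
  Sum = 2851.6 µg/L·hr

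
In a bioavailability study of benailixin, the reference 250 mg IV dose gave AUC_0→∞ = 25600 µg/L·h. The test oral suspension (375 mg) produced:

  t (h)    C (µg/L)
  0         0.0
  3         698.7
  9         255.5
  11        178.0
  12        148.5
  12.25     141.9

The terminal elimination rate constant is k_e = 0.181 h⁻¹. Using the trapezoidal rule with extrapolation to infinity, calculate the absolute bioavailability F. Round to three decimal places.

F = 0.139

Trapezoidal AUC_0→12.25 (oral suspension):
  [0→3]: (0.0+698.7)/2 × 3 = 1048.05
  [3→9]: (698.7+255.5)/2 × 6 = 2862.6
  [9→11]: (255.5+178.0)/2 × 2 = 433.5
  [11→12]: (178.0+148.5)/2 × 1 = 163.25
  [12→12.25]: (148.5+141.9)/2 × 0.25 = 36.3
  Sum = 4543.7 µg/L·h
Tail: C_last/k_e = 141.9/0.181 = 783.978
AUC_0→∞ (oral suspension) = 4543.7 + 783.978 = 5327.678 µg/L·h
F = (AUC_ev/D_ev)/(AUC_iv/D_iv) = (5327.678/375)/(25600/250) = 14.2071/102.4 = 0.1387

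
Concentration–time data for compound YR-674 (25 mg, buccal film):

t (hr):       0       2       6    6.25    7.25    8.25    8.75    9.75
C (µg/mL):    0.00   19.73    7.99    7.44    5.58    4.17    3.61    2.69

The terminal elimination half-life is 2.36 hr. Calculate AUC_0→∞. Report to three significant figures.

AUC = 103 µg/mL·hr

Trapezoidal AUC_0→9.75:
  [0→2]: (0.00+19.73)/2 × 2 = 19.73
  [2→6]: (19.73+7.99)/2 × 4 = 55.44
  [6→6.25]: (7.99+7.44)/2 × 0.25 = 1.92875
  [6.25→7.25]: (7.44+5.58)/2 × 1 = 6.51
  [7.25→8.25]: (5.58+4.17)/2 × 1 = 4.875
  [8.25→8.75]: (4.17+3.61)/2 × 0.5 = 1.945
  [8.75→9.75]: (3.61+2.69)/2 × 1 = 3.15
  Sum = 93.57875 µg/mL·hr
k_e = ln2 / t½ = 0.693147 / 2.36 = 0.2937 hr^-1
Extrapolated tail: C_last / k_e = 2.69 / 0.2937 = 9.159
AUC_0→∞ = 93.57875 + 9.159 = 102.73775 µg/mL·hr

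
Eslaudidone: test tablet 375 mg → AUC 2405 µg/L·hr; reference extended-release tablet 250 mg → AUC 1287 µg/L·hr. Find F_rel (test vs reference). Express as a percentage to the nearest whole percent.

F_rel = (AUC_test/D_test) / (AUC_ref/D_ref)
      = (2405/375) / (1287/250)
      = 6.41333 / 5.148 = 1.2458 = 124.58%

F_rel = 125%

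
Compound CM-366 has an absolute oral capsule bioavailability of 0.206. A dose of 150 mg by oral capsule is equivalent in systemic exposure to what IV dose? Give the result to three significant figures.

Systemic exposure from an extravascular dose = F × D_ev, so the equivalent IV dose is F × D_ev.
D_iv = F × D_ev = 0.206 × 150 = 30.9 mg

D_iv = 30.9 mg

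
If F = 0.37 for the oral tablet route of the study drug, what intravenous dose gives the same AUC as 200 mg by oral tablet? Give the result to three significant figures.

Systemic exposure from an extravascular dose = F × D_ev, so the equivalent IV dose is F × D_ev.
D_iv = F × D_ev = 0.37 × 200 = 74 mg

D_iv = 74.0 mg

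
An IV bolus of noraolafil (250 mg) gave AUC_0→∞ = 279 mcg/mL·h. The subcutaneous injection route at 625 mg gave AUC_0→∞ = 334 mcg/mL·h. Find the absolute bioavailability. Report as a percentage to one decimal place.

F = (AUC_ev / D_ev) / (AUC_iv / D_iv)
  = (334/625) / (279/250)
  = 0.5344 / 1.116 = 0.4789
  = 47.89%

F = 47.9%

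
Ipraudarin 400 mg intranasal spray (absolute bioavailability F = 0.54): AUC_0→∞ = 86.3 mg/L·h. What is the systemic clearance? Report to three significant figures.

CL = F × Dose / AUC_0→∞
   = 0.54 × 400 / 86.3 = 2.5029 L/h

CL = 2.50 L/h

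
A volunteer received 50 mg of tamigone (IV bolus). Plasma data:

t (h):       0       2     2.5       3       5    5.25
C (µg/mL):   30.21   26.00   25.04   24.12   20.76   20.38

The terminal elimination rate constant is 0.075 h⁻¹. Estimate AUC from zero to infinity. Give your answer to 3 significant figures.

AUC = 403 µg/mL·h

Trapezoidal AUC_0→5.25:
  [0→2]: (30.21+26.00)/2 × 2 = 56.21
  [2→2.5]: (26.00+25.04)/2 × 0.5 = 12.76
  [2.5→3]: (25.04+24.12)/2 × 0.5 = 12.29
  [3→5]: (24.12+20.76)/2 × 2 = 44.88
  [5→5.25]: (20.76+20.38)/2 × 0.25 = 5.1425
  Sum = 131.2825 µg/mL·h
Extrapolated tail: C_last / k_e = 20.38 / 0.075 = 271.733
AUC_0→∞ = 131.2825 + 271.733 = 403.0155 µg/mL·h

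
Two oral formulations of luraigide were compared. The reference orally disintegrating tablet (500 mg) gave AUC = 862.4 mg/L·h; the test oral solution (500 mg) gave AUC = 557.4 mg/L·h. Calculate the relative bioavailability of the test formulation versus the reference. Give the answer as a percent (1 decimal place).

F_rel = (AUC_test/D_test) / (AUC_ref/D_ref)
      = (557.4/500) / (862.4/500)
      = 1.1148 / 1.7248 = 0.6463 = 64.63%

F_rel = 64.6%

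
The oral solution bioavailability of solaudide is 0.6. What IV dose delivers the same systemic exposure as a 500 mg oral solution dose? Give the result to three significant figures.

Systemic exposure from an extravascular dose = F × D_ev, so the equivalent IV dose is F × D_ev.
D_iv = F × D_ev = 0.6 × 500 = 300 mg

D_iv = 300 mg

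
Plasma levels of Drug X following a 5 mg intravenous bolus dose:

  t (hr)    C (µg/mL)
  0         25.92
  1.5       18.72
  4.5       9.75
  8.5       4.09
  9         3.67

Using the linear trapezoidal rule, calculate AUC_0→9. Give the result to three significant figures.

Trapezoidal AUC_0→9:
  [0→1.5]: (25.92+18.72)/2 × 1.5 = 33.48
  [1.5→4.5]: (18.72+9.75)/2 × 3 = 42.705
  [4.5→8.5]: (9.75+4.09)/2 × 4 = 27.68
  [8.5→9]: (4.09+3.67)/2 × 0.5 = 1.94
  Sum = 105.805 µg/mL·hr

AUC = 106 µg/mL·hr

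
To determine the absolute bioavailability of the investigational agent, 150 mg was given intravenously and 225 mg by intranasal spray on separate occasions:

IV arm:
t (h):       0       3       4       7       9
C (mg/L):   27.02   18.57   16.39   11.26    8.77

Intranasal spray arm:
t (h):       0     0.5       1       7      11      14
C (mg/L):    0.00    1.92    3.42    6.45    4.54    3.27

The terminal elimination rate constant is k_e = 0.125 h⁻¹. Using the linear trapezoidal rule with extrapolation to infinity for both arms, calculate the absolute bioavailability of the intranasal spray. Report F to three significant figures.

Trapezoidal AUC_0→9 (IV):
  [0→3]: (27.02+18.57)/2 × 3 = 68.385
  [3→4]: (18.57+16.39)/2 × 1 = 17.48
  [4→7]: (16.39+11.26)/2 × 3 = 41.475
  [7→9]: (11.26+8.77)/2 × 2 = 20.03
  Sum = 147.37 mg/L·h
IV tail: 8.77/0.125 = 70.160; AUC_iv,0→∞ = 147.37 + 70.160 = 217.53 mg/L·h
Trapezoidal AUC_0→14 (intranasal spray):
  [0→0.5]: (0.00+1.92)/2 × 0.5 = 0.48
  [0.5→1]: (1.92+3.42)/2 × 0.5 = 1.335
  [1→7]: (3.42+6.45)/2 × 6 = 29.61
  [7→11]: (6.45+4.54)/2 × 4 = 21.98
  [11→14]: (4.54+3.27)/2 × 3 = 11.715
  Sum = 65.12 mg/L·h
intranasal spray tail: 3.27/0.125 = 26.160; AUC_ev,0→∞ = 65.12 + 26.160 = 91.28 mg/L·h
F = (AUC_ev/D_ev)/(AUC_iv/D_iv) = (91.28/225)/(217.53/150) = 0.405689/1.4502 = 0.2797

F = 0.280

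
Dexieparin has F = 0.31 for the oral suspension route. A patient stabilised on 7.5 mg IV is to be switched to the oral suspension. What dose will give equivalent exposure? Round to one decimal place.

D_oral = 24.2 mg

For equal systemic exposure: F × D_ev = D_iv
D_ev = D_iv / F = 7.5 / 0.31 = 24.1935 mg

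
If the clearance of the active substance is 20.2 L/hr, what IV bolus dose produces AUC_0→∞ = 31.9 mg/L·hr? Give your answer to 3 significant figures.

Dose_iv = CL × AUC_0→∞
     = 20.2 × 31.9 = 644.38 mg

Dose = 644 mg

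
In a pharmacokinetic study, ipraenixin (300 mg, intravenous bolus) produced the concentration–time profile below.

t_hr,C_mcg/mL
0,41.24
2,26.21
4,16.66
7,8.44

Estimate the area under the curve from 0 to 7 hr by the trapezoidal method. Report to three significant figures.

Trapezoidal AUC_0→7:
  [0→2]: (41.24+26.21)/2 × 2 = 67.45
  [2→4]: (26.21+16.66)/2 × 2 = 42.87
  [4→7]: (16.66+8.44)/2 × 3 = 37.65
  Sum = 147.97 mcg/mL·hr

AUC = 148 mcg/mL·hr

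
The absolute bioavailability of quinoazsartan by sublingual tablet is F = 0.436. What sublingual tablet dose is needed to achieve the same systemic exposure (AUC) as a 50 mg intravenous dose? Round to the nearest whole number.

For equal systemic exposure: F × D_ev = D_iv
D_ev = D_iv / F = 50 / 0.436 = 114.679 mg

D_sublingual = 115 mg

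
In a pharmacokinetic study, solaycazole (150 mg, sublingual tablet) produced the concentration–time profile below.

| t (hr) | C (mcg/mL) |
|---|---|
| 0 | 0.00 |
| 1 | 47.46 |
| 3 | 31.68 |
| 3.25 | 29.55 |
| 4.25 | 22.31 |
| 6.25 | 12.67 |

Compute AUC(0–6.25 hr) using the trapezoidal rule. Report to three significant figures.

Trapezoidal AUC_0→6.25:
  [0→1]: (0.00+47.46)/2 × 1 = 23.73
  [1→3]: (47.46+31.68)/2 × 2 = 79.14
  [3→3.25]: (31.68+29.55)/2 × 0.25 = 7.65375
  [3.25→4.25]: (29.55+22.31)/2 × 1 = 25.93
  [4.25→6.25]: (22.31+12.67)/2 × 2 = 34.98
  Sum = 171.43375 mcg/mL·hr

AUC = 171 mcg/mL·hr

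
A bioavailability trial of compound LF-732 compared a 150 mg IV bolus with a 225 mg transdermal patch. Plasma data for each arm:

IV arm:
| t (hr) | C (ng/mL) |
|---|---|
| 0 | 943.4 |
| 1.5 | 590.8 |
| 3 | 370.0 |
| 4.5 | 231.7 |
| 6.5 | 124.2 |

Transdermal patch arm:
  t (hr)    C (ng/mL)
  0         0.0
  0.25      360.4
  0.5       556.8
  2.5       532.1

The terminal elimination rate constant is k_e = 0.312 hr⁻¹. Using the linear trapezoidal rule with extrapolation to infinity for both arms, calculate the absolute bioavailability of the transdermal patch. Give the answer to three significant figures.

Trapezoidal AUC_0→6.5 (IV):
  [0→1.5]: (943.4+590.8)/2 × 1.5 = 1150.65
  [1.5→3]: (590.8+370.0)/2 × 1.5 = 720.6
  [3→4.5]: (370.0+231.7)/2 × 1.5 = 451.275
  [4.5→6.5]: (231.7+124.2)/2 × 2 = 355.9
  Sum = 2678.425 ng/mL·hr
IV tail: 124.2/0.312 = 398.077; AUC_iv,0→∞ = 2678.425 + 398.077 = 3076.502 ng/mL·hr
Trapezoidal AUC_0→2.5 (transdermal patch):
  [0→0.25]: (0.0+360.4)/2 × 0.25 = 45.05
  [0.25→0.5]: (360.4+556.8)/2 × 0.25 = 114.65
  [0.5→2.5]: (556.8+532.1)/2 × 2 = 1088.9
  Sum = 1248.6 ng/mL·hr
transdermal patch tail: 532.1/0.312 = 1705.449; AUC_ev,0→∞ = 1248.6 + 1705.449 = 2954.049 ng/mL·hr
F = (AUC_ev/D_ev)/(AUC_iv/D_iv) = (2954.049/225)/(3076.502/150) = 13.1291/20.51 = 0.6401

F = 0.640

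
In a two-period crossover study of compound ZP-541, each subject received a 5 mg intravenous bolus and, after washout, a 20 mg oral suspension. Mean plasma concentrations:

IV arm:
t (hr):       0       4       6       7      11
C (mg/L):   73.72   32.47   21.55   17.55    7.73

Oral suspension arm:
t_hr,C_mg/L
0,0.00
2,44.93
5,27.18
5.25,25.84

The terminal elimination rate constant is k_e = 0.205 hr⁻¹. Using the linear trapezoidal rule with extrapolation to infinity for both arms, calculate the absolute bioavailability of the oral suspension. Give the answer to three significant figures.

Trapezoidal AUC_0→11 (IV):
  [0→4]: (73.72+32.47)/2 × 4 = 212.38
  [4→6]: (32.47+21.55)/2 × 2 = 54.02
  [6→7]: (21.55+17.55)/2 × 1 = 19.55
  [7→11]: (17.55+7.73)/2 × 4 = 50.56
  Sum = 336.51 mg/L·hr
IV tail: 7.73/0.205 = 37.707; AUC_iv,0→∞ = 336.51 + 37.707 = 374.217 mg/L·hr
Trapezoidal AUC_0→5.25 (oral suspension):
  [0→2]: (0.00+44.93)/2 × 2 = 44.93
  [2→5]: (44.93+27.18)/2 × 3 = 108.165
  [5→5.25]: (27.18+25.84)/2 × 0.25 = 6.6275
  Sum = 159.7225 mg/L·hr
oral suspension tail: 25.84/0.205 = 126.049; AUC_ev,0→∞ = 159.7225 + 126.049 = 285.7715 mg/L·hr
F = (AUC_ev/D_ev)/(AUC_iv/D_iv) = (285.7715/20)/(374.217/5) = 14.288575/74.8434 = 0.1909

F = 0.191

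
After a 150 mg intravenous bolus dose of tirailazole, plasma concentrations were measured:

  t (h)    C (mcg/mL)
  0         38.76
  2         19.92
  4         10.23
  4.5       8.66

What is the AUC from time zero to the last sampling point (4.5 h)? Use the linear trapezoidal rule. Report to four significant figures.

Trapezoidal AUC_0→4.5:
  [0→2]: (38.76+19.92)/2 × 2 = 58.68
  [2→4]: (19.92+10.23)/2 × 2 = 30.15
  [4→4.5]: (10.23+8.66)/2 × 0.5 = 4.7225
  Sum = 93.5525 mcg/mL·h

AUC = 93.55 mcg/mL·h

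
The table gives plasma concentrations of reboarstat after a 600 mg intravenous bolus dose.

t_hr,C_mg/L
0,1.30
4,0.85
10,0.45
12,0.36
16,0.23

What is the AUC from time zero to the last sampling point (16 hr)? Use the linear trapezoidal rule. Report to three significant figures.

AUC = 10.2 mg/L·hr

Trapezoidal AUC_0→16:
  [0→4]: (1.30+0.85)/2 × 4 = 4.3
  [4→10]: (0.85+0.45)/2 × 6 = 3.9
  [10→12]: (0.45+0.36)/2 × 2 = 0.81
  [12→16]: (0.36+0.23)/2 × 4 = 1.18
  Sum = 10.19 mg/L·hr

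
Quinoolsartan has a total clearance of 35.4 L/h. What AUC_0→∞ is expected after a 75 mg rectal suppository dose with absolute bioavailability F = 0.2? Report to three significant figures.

AUC_0→∞ = F × Dose / CL
        = 0.2 × 75 / 35.4 = 0.423729 mg/L·h

AUC = 0.424 mg/L·h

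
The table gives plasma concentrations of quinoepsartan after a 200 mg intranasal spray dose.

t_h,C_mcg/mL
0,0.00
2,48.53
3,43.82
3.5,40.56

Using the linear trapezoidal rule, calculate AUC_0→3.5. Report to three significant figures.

AUC = 116 mcg/mL·h

Trapezoidal AUC_0→3.5:
  [0→2]: (0.00+48.53)/2 × 2 = 48.53
  [2→3]: (48.53+43.82)/2 × 1 = 46.175
  [3→3.5]: (43.82+40.56)/2 × 0.5 = 21.095
  Sum = 115.8 mcg/mL·h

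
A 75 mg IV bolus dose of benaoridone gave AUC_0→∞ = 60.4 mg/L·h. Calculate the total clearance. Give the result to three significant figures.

CL = Dose_iv / AUC_0→∞
   = 75 / 60.4 = 1.24172 L/h

CL = 1.24 L/h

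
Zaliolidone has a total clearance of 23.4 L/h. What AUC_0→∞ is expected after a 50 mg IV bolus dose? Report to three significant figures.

AUC = 2.14 mg/L·h

AUC_0→∞ = Dose_iv / CL
        = 50 / 23.4 = 2.13675 mg/L·h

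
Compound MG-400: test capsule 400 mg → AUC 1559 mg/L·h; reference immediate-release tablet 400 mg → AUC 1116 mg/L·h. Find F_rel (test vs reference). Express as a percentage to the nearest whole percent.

F_rel = (AUC_test/D_test) / (AUC_ref/D_ref)
      = (1559/400) / (1116/400)
      = 3.8975 / 2.79 = 1.3970 = 139.70%

F_rel = 140%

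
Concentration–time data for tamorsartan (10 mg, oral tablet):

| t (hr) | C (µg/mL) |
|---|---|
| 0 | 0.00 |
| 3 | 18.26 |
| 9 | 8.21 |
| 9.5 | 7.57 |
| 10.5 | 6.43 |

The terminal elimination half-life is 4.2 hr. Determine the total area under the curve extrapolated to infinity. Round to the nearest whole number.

Trapezoidal AUC_0→10.5:
  [0→3]: (0.00+18.26)/2 × 3 = 27.39
  [3→9]: (18.26+8.21)/2 × 6 = 79.41
  [9→9.5]: (8.21+7.57)/2 × 0.5 = 3.945
  [9.5→10.5]: (7.57+6.43)/2 × 1 = 7.0
  Sum = 117.745 µg/mL·hr
k_e = ln2 / t½ = 0.693147 / 4.2 = 0.1650 hr^-1
Extrapolated tail: C_last / k_e = 6.43 / 0.165 = 38.970
AUC_0→∞ = 117.745 + 38.970 = 156.715 µg/mL·hr

AUC = 157 µg/mL·hr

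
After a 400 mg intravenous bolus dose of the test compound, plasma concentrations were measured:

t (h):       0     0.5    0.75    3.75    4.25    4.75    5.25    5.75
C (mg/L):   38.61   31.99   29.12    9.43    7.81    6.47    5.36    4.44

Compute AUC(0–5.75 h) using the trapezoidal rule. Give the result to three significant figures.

Trapezoidal AUC_0→5.75:
  [0→0.5]: (38.61+31.99)/2 × 0.5 = 17.65
  [0.5→0.75]: (31.99+29.12)/2 × 0.25 = 7.63875
  [0.75→3.75]: (29.12+9.43)/2 × 3 = 57.825
  [3.75→4.25]: (9.43+7.81)/2 × 0.5 = 4.31
  [4.25→4.75]: (7.81+6.47)/2 × 0.5 = 3.57
  [4.75→5.25]: (6.47+5.36)/2 × 0.5 = 2.9575
  [5.25→5.75]: (5.36+4.44)/2 × 0.5 = 2.45
  Sum = 96.40125 mg/L·h

AUC = 96.4 mg/L·h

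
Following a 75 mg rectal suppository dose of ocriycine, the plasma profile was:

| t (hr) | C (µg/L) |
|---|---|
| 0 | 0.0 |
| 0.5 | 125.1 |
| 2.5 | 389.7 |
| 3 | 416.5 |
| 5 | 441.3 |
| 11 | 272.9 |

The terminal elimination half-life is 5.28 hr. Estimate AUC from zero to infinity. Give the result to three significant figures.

AUC = 5830 µg/L·hr

Trapezoidal AUC_0→11:
  [0→0.5]: (0.0+125.1)/2 × 0.5 = 31.275
  [0.5→2.5]: (125.1+389.7)/2 × 2 = 514.8
  [2.5→3]: (389.7+416.5)/2 × 0.5 = 201.55
  [3→5]: (416.5+441.3)/2 × 2 = 857.8
  [5→11]: (441.3+272.9)/2 × 6 = 2142.6
  Sum = 3748.025 µg/L·hr
k_e = ln2 / t½ = 0.693147 / 5.28 = 0.1313 hr^-1
Extrapolated tail: C_last / k_e = 272.9 / 0.1313 = 2078.446
AUC_0→∞ = 3748.025 + 2078.446 = 5826.471 µg/L·hr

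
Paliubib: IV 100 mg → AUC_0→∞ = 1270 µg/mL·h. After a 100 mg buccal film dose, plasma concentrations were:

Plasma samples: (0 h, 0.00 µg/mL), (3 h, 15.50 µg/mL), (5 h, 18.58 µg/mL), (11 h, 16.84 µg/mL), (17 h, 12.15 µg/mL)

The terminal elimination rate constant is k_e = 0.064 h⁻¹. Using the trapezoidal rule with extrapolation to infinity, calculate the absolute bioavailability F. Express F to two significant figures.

Trapezoidal AUC_0→17 (buccal film):
  [0→3]: (0.00+15.50)/2 × 3 = 23.25
  [3→5]: (15.50+18.58)/2 × 2 = 34.08
  [5→11]: (18.58+16.84)/2 × 6 = 106.26
  [11→17]: (16.84+12.15)/2 × 6 = 86.97
  Sum = 250.56 µg/mL·h
Tail: C_last/k_e = 12.15/0.064 = 189.844
AUC_0→∞ (buccal film) = 250.56 + 189.844 = 440.404 µg/mL·h
F = (AUC_ev/D_ev)/(AUC_iv/D_iv) = (440.404/100)/(1270/100) = 4.40404/12.7 = 0.3468

F = 0.35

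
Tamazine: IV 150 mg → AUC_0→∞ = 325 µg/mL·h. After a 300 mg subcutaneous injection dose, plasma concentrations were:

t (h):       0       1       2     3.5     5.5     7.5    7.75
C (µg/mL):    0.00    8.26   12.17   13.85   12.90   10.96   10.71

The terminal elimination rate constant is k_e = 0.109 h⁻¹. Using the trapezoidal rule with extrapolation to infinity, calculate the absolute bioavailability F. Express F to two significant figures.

F = 0.29

Trapezoidal AUC_0→7.75 (subcutaneous injection):
  [0→1]: (0.00+8.26)/2 × 1 = 4.13
  [1→2]: (8.26+12.17)/2 × 1 = 10.215
  [2→3.5]: (12.17+13.85)/2 × 1.5 = 19.515
  [3.5→5.5]: (13.85+12.90)/2 × 2 = 26.75
  [5.5→7.5]: (12.90+10.96)/2 × 2 = 23.86
  [7.5→7.75]: (10.96+10.71)/2 × 0.25 = 2.70875
  Sum = 87.17875 µg/mL·h
Tail: C_last/k_e = 10.71/0.109 = 98.257
AUC_0→∞ (subcutaneous injection) = 87.17875 + 98.257 = 185.43575 µg/mL·h
F = (AUC_ev/D_ev)/(AUC_iv/D_iv) = (185.43575/300)/(325/150) = 0.618119/2.16667 = 0.2853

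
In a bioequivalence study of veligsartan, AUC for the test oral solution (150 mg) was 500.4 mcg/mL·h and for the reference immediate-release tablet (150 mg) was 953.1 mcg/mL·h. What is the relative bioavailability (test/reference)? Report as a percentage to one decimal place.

F_rel = 52.5%

F_rel = (AUC_test/D_test) / (AUC_ref/D_ref)
      = (500.4/150) / (953.1/150)
      = 3.336 / 6.354 = 0.5250 = 52.50%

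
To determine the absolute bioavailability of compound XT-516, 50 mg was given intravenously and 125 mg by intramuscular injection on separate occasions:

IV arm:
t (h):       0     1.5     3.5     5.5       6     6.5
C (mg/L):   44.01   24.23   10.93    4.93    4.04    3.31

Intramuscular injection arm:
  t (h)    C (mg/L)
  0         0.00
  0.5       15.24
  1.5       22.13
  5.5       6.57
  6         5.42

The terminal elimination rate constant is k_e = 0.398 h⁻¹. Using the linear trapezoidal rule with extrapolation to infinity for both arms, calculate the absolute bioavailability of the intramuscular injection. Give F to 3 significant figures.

F = 0.337

Trapezoidal AUC_0→6.5 (IV):
  [0→1.5]: (44.01+24.23)/2 × 1.5 = 51.18
  [1.5→3.5]: (24.23+10.93)/2 × 2 = 35.16
  [3.5→5.5]: (10.93+4.93)/2 × 2 = 15.86
  [5.5→6]: (4.93+4.04)/2 × 0.5 = 2.2425
  [6→6.5]: (4.04+3.31)/2 × 0.5 = 1.8375
  Sum = 106.28 mg/L·h
IV tail: 3.31/0.398 = 8.317; AUC_iv,0→∞ = 106.28 + 8.317 = 114.597 mg/L·h
Trapezoidal AUC_0→6 (intramuscular injection):
  [0→0.5]: (0.00+15.24)/2 × 0.5 = 3.81
  [0.5→1.5]: (15.24+22.13)/2 × 1 = 18.685
  [1.5→5.5]: (22.13+6.57)/2 × 4 = 57.4
  [5.5→6]: (6.57+5.42)/2 × 0.5 = 2.9975
  Sum = 82.8925 mg/L·h
intramuscular injection tail: 5.42/0.398 = 13.618; AUC_ev,0→∞ = 82.8925 + 13.618 = 96.5105 mg/L·h
F = (AUC_ev/D_ev)/(AUC_iv/D_iv) = (96.5105/125)/(114.597/50) = 0.772084/2.29194 = 0.3369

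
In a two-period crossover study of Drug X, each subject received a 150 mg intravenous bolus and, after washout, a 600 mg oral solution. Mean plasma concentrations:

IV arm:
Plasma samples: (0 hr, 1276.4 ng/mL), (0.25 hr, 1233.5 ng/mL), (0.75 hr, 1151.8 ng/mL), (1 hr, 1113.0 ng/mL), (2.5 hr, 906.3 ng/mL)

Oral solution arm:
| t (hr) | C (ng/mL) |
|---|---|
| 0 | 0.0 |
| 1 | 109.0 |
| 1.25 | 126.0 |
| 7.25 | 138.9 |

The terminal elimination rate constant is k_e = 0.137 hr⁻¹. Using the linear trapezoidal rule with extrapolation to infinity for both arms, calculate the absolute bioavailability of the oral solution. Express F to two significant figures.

F = 0.051

Trapezoidal AUC_0→2.5 (IV):
  [0→0.25]: (1276.4+1233.5)/2 × 0.25 = 313.7375
  [0.25→0.75]: (1233.5+1151.8)/2 × 0.5 = 596.325
  [0.75→1]: (1151.8+1113.0)/2 × 0.25 = 283.1
  [1→2.5]: (1113.0+906.3)/2 × 1.5 = 1514.475
  Sum = 2707.6375 ng/mL·hr
IV tail: 906.3/0.137 = 6615.328; AUC_iv,0→∞ = 2707.6375 + 6615.328 = 9322.9655 ng/mL·hr
Trapezoidal AUC_0→7.25 (oral solution):
  [0→1]: (0.0+109.0)/2 × 1 = 54.5
  [1→1.25]: (109.0+126.0)/2 × 0.25 = 29.375
  [1.25→7.25]: (126.0+138.9)/2 × 6 = 794.7
  Sum = 878.575 ng/mL·hr
oral solution tail: 138.9/0.137 = 1013.869; AUC_ev,0→∞ = 878.575 + 1013.869 = 1892.444 ng/mL·hr
F = (AUC_ev/D_ev)/(AUC_iv/D_iv) = (1892.444/600)/(9322.9655/150) = 3.15407/62.1531 = 0.0507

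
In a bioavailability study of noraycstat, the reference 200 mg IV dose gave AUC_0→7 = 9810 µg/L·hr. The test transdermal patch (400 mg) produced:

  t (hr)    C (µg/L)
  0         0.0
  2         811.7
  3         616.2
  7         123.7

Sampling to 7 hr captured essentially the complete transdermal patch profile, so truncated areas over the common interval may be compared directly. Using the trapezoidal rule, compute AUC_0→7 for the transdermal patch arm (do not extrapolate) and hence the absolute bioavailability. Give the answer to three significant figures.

Trapezoidal AUC_0→7 (transdermal patch):
  [0→2]: (0.0+811.7)/2 × 2 = 811.7
  [2→3]: (811.7+616.2)/2 × 1 = 713.95
  [3→7]: (616.2+123.7)/2 × 4 = 1479.8
  Sum = 3005.45 µg/L·hr
F = (AUC_ev/D_ev)/(AUC_iv/D_iv) = (3005.45/400)/(9810/200) = 7.513625/49.05 = 0.1532

F = 0.153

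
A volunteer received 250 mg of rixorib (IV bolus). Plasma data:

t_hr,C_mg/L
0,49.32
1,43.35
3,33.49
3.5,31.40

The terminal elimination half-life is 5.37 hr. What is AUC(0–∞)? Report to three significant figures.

AUC = 383 mg/L·hr

Trapezoidal AUC_0→3.5:
  [0→1]: (49.32+43.35)/2 × 1 = 46.335
  [1→3]: (43.35+33.49)/2 × 2 = 76.84
  [3→3.5]: (33.49+31.40)/2 × 0.5 = 16.2225
  Sum = 139.3975 mg/L·hr
k_e = ln2 / t½ = 0.693147 / 5.37 = 0.1291 hr^-1
Extrapolated tail: C_last / k_e = 31.40 / 0.1291 = 243.222
AUC_0→∞ = 139.3975 + 243.222 = 382.6195 mg/L·hr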